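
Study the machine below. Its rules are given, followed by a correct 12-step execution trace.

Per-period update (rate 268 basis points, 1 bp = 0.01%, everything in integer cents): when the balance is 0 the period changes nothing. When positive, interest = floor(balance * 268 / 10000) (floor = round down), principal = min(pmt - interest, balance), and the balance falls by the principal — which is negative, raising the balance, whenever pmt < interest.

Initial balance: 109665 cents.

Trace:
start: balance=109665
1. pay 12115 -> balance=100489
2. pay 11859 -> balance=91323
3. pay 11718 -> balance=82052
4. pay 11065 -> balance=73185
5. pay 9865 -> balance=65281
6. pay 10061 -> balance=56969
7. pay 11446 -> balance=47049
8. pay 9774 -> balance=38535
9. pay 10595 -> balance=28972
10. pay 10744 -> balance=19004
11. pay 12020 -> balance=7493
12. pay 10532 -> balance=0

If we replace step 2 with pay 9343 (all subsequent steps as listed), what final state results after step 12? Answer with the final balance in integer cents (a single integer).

(re-executing from step 2 with the substitution; state before step 2: balance=100489)
2. pay 9343 -> balance=93839
3. pay 11718 -> balance=84635
4. pay 11065 -> balance=75838
5. pay 9865 -> balance=68005
6. pay 10061 -> balance=59766
7. pay 11446 -> balance=49921
8. pay 9774 -> balance=41484
9. pay 10595 -> balance=32000
10. pay 10744 -> balance=22113
11. pay 12020 -> balance=10685
12. pay 10532 -> balance=439

439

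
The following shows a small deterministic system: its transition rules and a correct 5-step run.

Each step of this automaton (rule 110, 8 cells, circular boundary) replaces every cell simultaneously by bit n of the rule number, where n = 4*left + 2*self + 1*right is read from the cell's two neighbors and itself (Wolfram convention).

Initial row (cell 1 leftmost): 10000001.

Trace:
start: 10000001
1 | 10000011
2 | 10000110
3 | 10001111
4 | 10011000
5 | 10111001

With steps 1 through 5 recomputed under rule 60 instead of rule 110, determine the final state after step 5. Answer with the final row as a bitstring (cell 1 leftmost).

01010101

(re-executing steps 1..5 under rule 60; state before step 1: 10000001)
1 | 01000001
2 | 11100001
3 | 00010001
4 | 10011001
5 | 01010101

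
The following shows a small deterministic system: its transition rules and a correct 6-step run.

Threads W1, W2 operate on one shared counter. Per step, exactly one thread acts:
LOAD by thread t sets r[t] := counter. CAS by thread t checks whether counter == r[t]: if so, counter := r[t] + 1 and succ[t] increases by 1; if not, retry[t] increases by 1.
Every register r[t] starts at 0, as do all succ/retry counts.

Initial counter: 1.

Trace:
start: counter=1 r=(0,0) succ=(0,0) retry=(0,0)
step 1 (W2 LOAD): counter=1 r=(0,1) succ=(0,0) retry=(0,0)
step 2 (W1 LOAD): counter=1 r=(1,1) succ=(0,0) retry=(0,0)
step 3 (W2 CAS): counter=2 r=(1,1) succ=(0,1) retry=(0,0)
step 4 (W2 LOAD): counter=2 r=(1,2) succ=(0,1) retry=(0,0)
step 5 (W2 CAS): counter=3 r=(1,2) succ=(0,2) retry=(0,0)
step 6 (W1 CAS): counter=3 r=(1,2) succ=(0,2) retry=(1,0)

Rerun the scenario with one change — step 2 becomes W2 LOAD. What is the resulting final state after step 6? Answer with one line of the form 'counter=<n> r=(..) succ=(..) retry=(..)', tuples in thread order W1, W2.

(re-executing from step 2 with the substitution; state before step 2: counter=1 r=(0,1) succ=(0,0) retry=(0,0))
step 2 (W2 LOAD): counter=1 r=(0,1) succ=(0,0) retry=(0,0)
step 3 (W2 CAS): counter=2 r=(0,1) succ=(0,1) retry=(0,0)
step 4 (W2 LOAD): counter=2 r=(0,2) succ=(0,1) retry=(0,0)
step 5 (W2 CAS): counter=3 r=(0,2) succ=(0,2) retry=(0,0)
step 6 (W1 CAS): counter=3 r=(0,2) succ=(0,2) retry=(1,0)

counter=3 r=(0,2) succ=(0,2) retry=(1,0)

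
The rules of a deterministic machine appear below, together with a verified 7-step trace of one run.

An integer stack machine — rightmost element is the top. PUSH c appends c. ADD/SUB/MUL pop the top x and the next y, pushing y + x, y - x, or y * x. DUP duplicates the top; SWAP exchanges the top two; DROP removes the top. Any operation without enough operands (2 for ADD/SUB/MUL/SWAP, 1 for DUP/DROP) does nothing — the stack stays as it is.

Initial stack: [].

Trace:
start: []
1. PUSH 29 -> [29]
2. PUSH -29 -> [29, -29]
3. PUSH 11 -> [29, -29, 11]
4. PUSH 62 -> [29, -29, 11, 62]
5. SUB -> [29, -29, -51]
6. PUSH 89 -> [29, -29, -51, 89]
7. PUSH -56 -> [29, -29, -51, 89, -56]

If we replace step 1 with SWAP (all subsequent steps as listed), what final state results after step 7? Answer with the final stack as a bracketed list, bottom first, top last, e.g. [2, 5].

(re-executing from step 1 with the substitution; state before step 1: [])
1. SWAP -> []
2. PUSH -29 -> [-29]
3. PUSH 11 -> [-29, 11]
4. PUSH 62 -> [-29, 11, 62]
5. SUB -> [-29, -51]
6. PUSH 89 -> [-29, -51, 89]
7. PUSH -56 -> [-29, -51, 89, -56]

[-29, -51, 89, -56]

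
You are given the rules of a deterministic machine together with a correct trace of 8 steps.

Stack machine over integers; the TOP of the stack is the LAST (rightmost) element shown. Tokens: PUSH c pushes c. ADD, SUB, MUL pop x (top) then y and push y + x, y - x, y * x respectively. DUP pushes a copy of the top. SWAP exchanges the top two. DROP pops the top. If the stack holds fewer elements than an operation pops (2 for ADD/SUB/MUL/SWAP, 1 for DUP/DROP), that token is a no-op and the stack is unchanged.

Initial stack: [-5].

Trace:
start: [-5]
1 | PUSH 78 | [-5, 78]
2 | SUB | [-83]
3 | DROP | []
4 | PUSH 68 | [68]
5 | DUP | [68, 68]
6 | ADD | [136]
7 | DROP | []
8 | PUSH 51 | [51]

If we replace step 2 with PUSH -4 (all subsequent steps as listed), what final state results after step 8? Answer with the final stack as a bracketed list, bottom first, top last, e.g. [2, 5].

(re-executing from step 2 with the substitution; state before step 2: [-5, 78])
2 | PUSH -4 | [-5, 78, -4]
3 | DROP | [-5, 78]
4 | PUSH 68 | [-5, 78, 68]
5 | DUP | [-5, 78, 68, 68]
6 | ADD | [-5, 78, 136]
7 | DROP | [-5, 78]
8 | PUSH 51 | [-5, 78, 51]

[-5, 78, 51]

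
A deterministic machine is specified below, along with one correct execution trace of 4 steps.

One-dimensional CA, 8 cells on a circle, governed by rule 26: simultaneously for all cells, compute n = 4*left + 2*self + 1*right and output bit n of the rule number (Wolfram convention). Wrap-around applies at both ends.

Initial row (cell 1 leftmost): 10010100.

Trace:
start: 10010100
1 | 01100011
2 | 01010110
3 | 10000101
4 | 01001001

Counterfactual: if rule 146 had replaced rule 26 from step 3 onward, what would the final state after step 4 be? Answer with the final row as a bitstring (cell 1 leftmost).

(re-executing steps 3..4 under rule 146; state before step 3: 01010110)
3 | 10000001
4 | 01000010

01000010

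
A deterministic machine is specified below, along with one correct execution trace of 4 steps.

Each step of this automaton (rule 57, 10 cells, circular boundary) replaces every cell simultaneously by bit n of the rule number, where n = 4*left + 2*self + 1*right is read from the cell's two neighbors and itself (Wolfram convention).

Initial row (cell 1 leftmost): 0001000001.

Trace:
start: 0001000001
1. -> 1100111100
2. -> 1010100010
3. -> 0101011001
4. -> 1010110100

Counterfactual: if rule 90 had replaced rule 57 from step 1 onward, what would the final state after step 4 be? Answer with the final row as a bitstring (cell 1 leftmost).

0001010101

(re-executing steps 1..4 under rule 90; state before step 1: 0001000001)
1. -> 1010100010
2. -> 0000010100
3. -> 0000100010
4. -> 0001010101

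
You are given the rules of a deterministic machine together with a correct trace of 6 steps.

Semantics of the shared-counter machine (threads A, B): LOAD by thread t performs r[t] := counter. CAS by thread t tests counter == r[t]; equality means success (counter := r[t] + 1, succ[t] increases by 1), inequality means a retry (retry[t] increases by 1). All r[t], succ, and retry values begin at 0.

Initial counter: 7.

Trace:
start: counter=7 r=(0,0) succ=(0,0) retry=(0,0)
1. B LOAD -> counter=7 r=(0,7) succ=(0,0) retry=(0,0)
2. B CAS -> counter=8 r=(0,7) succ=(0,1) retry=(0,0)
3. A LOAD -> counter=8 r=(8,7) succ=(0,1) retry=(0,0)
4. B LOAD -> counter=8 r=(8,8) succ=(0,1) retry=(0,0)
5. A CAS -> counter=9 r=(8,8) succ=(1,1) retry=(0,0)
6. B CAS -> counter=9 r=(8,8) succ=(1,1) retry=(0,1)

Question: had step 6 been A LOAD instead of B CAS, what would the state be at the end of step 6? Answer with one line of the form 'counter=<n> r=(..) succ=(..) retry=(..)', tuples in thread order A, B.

counter=9 r=(9,8) succ=(1,1) retry=(0,0)

(re-executing from step 6 with the substitution; state before step 6: counter=9 r=(8,8) succ=(1,1) retry=(0,0))
6. A LOAD -> counter=9 r=(9,8) succ=(1,1) retry=(0,0)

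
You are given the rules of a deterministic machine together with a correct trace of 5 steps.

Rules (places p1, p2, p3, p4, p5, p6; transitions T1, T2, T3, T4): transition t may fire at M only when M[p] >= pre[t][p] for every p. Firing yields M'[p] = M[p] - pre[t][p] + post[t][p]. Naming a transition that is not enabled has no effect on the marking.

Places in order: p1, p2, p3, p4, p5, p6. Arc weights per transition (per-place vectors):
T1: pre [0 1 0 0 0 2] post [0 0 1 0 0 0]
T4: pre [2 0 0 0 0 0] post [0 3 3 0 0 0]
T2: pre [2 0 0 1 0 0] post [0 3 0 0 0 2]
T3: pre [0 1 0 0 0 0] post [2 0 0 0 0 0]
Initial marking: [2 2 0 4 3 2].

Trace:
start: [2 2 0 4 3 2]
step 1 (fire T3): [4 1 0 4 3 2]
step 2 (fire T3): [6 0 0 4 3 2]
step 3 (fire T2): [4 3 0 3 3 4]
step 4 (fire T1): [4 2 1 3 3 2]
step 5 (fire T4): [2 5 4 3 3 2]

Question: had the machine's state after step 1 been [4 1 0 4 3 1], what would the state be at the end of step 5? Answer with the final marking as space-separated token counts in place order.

state after step 1 := [4 1 0 4 3 1]
step 2 (fire T3): [6 0 0 4 3 1]
step 3 (fire T2): [4 3 0 3 3 3]
step 4 (fire T1): [4 2 1 3 3 1]
step 5 (fire T4): [2 5 4 3 3 1]

2 5 4 3 3 1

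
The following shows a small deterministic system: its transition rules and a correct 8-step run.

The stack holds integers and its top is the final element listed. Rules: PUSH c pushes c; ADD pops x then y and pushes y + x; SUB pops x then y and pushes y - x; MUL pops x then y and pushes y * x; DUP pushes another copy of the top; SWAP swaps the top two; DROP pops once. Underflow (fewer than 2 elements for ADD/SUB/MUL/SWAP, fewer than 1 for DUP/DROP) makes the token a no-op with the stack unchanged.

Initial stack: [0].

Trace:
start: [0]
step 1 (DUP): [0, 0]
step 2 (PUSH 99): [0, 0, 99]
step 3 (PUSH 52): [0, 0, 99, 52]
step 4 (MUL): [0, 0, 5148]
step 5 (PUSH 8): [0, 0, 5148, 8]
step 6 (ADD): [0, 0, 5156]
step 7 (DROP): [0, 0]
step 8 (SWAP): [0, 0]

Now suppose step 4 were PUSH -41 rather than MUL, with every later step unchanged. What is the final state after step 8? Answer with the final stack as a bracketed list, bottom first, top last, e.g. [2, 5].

[0, 0, 52, 99]

(re-executing from step 4 with the substitution; state before step 4: [0, 0, 99, 52])
step 4 (PUSH -41): [0, 0, 99, 52, -41]
step 5 (PUSH 8): [0, 0, 99, 52, -41, 8]
step 6 (ADD): [0, 0, 99, 52, -33]
step 7 (DROP): [0, 0, 99, 52]
step 8 (SWAP): [0, 0, 52, 99]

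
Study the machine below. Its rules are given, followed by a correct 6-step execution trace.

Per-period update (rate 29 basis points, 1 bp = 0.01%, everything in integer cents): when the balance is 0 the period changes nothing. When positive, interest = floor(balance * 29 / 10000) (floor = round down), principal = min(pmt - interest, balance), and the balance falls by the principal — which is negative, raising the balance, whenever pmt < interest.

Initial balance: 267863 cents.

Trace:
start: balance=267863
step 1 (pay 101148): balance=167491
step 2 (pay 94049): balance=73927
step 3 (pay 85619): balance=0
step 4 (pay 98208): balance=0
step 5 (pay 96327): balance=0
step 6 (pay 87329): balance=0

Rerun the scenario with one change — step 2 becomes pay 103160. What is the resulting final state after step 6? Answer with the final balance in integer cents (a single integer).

(re-executing from step 2 with the substitution; state before step 2: balance=167491)
step 2 (pay 103160): balance=64816
step 3 (pay 85619): balance=0
step 4 (pay 98208): balance=0
step 5 (pay 96327): balance=0
step 6 (pay 87329): balance=0

0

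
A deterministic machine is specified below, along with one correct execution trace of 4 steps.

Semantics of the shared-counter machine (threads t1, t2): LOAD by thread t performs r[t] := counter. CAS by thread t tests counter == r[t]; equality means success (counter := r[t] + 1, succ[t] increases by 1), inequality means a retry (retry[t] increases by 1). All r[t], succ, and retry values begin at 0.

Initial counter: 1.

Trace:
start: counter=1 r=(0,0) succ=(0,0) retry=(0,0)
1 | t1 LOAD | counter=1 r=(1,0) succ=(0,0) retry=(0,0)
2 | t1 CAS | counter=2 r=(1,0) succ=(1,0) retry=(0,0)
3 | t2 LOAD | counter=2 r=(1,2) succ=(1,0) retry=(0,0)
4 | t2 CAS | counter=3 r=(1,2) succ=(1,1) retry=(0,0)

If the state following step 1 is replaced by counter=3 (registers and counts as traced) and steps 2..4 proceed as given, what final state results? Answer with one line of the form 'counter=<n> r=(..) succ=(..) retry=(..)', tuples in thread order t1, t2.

state after step 1 := counter=3 r=(1,0) succ=(0,0) retry=(0,0)
2 | t1 CAS | counter=3 r=(1,0) succ=(0,0) retry=(1,0)
3 | t2 LOAD | counter=3 r=(1,3) succ=(0,0) retry=(1,0)
4 | t2 CAS | counter=4 r=(1,3) succ=(0,1) retry=(1,0)

counter=4 r=(1,3) succ=(0,1) retry=(1,0)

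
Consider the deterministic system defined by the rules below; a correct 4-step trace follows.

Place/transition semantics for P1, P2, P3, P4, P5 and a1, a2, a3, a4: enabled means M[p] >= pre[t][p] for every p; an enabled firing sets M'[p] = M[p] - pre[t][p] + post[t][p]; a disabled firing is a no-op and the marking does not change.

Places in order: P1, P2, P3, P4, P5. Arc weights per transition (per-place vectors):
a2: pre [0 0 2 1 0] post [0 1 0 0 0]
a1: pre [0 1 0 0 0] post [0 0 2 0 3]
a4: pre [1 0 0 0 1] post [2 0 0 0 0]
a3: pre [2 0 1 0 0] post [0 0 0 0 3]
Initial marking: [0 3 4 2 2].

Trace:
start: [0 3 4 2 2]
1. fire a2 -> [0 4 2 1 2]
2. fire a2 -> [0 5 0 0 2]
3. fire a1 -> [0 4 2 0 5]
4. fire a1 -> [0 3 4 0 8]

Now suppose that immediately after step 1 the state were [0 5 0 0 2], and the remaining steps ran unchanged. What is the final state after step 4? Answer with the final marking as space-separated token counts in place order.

state after step 1 := [0 5 0 0 2]
2. fire a2 -> [0 5 0 0 2]
3. fire a1 -> [0 4 2 0 5]
4. fire a1 -> [0 3 4 0 8]

0 3 4 0 8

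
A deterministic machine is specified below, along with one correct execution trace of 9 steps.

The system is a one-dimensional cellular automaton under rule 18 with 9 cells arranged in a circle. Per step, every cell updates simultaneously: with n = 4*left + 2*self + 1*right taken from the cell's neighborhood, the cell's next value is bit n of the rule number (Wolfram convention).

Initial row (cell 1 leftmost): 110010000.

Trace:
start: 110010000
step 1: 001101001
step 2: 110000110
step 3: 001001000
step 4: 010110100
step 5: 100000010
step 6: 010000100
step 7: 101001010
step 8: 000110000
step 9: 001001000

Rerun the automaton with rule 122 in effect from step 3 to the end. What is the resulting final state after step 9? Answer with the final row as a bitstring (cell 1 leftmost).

(re-executing steps 3..9 under rule 122; state before step 3: 110000110)
step 3: 111001111
step 4: 001111000
step 5: 011001100
step 6: 111111110
step 7: 100000011
step 8: 110000110
step 9: 111001111

111001111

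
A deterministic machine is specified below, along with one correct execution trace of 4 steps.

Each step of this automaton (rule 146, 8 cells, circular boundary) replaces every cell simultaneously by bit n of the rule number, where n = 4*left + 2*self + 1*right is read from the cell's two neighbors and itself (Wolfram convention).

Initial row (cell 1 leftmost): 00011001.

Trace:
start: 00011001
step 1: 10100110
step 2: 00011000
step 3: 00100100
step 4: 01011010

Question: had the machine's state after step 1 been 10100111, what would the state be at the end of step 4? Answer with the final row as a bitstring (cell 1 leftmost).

state after step 1 := 10100111
step 2: 00011011
step 3: 10100000
step 4: 00010001

00010001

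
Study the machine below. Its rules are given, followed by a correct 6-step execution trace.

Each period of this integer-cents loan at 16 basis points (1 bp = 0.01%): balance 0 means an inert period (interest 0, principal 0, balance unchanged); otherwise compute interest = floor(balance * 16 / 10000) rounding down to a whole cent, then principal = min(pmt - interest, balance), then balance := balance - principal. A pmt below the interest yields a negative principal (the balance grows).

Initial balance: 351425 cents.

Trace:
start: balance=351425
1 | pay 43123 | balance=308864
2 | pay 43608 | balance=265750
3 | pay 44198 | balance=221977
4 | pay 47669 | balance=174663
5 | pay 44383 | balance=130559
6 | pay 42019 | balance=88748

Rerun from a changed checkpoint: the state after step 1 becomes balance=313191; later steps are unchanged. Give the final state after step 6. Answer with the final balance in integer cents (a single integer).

93110

state after step 1 := balance=313191
2 | pay 43608 | balance=270084
3 | pay 44198 | balance=226318
4 | pay 47669 | balance=179011
5 | pay 44383 | balance=134914
6 | pay 42019 | balance=93110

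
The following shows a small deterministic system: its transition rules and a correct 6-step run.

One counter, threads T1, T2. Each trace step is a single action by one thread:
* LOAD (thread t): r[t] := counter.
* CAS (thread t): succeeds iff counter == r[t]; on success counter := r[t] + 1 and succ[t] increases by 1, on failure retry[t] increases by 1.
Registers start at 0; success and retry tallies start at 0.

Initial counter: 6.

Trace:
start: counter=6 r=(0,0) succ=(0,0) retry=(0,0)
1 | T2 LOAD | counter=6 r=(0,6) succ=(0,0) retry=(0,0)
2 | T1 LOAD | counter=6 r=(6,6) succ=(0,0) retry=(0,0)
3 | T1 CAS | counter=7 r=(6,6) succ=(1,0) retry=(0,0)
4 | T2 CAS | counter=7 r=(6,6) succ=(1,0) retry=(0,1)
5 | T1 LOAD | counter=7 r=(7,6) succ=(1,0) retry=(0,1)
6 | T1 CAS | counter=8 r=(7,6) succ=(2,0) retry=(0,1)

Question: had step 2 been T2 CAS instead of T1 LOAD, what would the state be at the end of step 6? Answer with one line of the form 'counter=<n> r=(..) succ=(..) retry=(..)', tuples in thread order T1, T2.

(re-executing from step 2 with the substitution; state before step 2: counter=6 r=(0,6) succ=(0,0) retry=(0,0))
2 | T2 CAS | counter=7 r=(0,6) succ=(0,1) retry=(0,0)
3 | T1 CAS | counter=7 r=(0,6) succ=(0,1) retry=(1,0)
4 | T2 CAS | counter=7 r=(0,6) succ=(0,1) retry=(1,1)
5 | T1 LOAD | counter=7 r=(7,6) succ=(0,1) retry=(1,1)
6 | T1 CAS | counter=8 r=(7,6) succ=(1,1) retry=(1,1)

counter=8 r=(7,6) succ=(1,1) retry=(1,1)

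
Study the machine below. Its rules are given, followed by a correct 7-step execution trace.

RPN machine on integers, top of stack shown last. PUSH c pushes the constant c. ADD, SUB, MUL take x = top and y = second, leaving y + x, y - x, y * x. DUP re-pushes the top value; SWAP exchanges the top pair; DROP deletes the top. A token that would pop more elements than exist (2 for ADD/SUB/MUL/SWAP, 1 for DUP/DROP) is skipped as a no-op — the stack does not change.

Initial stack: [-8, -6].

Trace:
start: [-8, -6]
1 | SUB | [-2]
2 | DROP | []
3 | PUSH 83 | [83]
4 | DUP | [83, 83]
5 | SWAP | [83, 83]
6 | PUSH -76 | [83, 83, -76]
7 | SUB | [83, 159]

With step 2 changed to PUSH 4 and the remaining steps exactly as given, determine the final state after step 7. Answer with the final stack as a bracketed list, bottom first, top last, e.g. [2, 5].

(re-executing from step 2 with the substitution; state before step 2: [-2])
2 | PUSH 4 | [-2, 4]
3 | PUSH 83 | [-2, 4, 83]
4 | DUP | [-2, 4, 83, 83]
5 | SWAP | [-2, 4, 83, 83]
6 | PUSH -76 | [-2, 4, 83, 83, -76]
7 | SUB | [-2, 4, 83, 159]

[-2, 4, 83, 159]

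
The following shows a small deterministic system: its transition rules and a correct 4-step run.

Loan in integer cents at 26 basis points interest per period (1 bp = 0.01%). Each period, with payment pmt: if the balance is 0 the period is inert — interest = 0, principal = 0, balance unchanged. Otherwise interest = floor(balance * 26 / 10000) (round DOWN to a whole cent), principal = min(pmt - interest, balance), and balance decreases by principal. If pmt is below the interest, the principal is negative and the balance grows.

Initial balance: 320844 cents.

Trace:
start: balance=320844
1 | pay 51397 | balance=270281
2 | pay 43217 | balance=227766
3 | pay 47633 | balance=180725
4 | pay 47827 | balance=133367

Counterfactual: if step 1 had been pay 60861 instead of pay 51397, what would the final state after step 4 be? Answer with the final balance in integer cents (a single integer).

(re-executing from step 1 with the substitution; state before step 1: balance=320844)
1 | pay 60861 | balance=260817
2 | pay 43217 | balance=218278
3 | pay 47633 | balance=171212
4 | pay 47827 | balance=123830

123830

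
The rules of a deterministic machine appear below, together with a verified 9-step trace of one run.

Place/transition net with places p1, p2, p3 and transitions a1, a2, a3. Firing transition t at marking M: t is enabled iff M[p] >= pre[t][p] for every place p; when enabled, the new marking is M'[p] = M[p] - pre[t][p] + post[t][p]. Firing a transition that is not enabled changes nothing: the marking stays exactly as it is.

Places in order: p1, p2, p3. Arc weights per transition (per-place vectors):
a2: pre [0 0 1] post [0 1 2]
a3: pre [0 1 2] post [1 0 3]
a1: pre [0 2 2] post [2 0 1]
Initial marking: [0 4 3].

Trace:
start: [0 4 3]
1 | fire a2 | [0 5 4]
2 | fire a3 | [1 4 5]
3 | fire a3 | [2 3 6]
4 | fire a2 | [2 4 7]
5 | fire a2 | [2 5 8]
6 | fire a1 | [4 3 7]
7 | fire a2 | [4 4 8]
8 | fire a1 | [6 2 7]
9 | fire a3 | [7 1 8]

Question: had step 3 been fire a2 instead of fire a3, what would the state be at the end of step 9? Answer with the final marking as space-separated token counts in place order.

6 3 8

(re-executing from step 3 with the substitution; state before step 3: [1 4 5])
3 | fire a2 | [1 5 6]
4 | fire a2 | [1 6 7]
5 | fire a2 | [1 7 8]
6 | fire a1 | [3 5 7]
7 | fire a2 | [3 6 8]
8 | fire a1 | [5 4 7]
9 | fire a3 | [6 3 8]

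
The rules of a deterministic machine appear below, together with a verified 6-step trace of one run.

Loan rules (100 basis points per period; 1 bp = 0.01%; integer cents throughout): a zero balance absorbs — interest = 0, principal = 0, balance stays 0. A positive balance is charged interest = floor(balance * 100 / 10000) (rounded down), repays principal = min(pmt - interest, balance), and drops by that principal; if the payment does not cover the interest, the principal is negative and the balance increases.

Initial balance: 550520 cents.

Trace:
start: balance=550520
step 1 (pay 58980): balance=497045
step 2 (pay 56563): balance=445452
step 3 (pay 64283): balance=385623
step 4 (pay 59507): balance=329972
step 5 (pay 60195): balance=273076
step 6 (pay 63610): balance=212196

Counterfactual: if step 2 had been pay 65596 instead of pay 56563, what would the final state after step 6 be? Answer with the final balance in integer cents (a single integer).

(re-executing from step 2 with the substitution; state before step 2: balance=497045)
step 2 (pay 65596): balance=436419
step 3 (pay 64283): balance=376500
step 4 (pay 59507): balance=320758
step 5 (pay 60195): balance=263770
step 6 (pay 63610): balance=202797

202797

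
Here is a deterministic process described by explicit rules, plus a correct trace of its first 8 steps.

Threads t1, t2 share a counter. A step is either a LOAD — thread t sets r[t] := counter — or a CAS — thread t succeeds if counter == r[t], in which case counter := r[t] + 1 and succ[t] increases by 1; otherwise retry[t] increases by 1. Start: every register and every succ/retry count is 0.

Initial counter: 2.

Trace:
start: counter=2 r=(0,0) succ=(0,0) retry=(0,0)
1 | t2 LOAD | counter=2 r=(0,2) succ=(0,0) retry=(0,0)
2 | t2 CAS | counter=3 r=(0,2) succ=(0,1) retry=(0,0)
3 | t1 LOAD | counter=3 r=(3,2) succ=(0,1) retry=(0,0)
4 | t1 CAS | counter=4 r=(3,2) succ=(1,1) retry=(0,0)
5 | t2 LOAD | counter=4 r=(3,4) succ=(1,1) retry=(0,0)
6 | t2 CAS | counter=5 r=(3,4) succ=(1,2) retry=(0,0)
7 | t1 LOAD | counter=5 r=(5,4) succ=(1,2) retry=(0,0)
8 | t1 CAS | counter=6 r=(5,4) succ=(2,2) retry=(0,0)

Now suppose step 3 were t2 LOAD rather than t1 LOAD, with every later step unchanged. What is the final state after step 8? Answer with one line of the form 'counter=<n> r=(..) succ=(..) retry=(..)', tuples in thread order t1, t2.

counter=5 r=(4,3) succ=(1,2) retry=(1,0)

(re-executing from step 3 with the substitution; state before step 3: counter=3 r=(0,2) succ=(0,1) retry=(0,0))
3 | t2 LOAD | counter=3 r=(0,3) succ=(0,1) retry=(0,0)
4 | t1 CAS | counter=3 r=(0,3) succ=(0,1) retry=(1,0)
5 | t2 LOAD | counter=3 r=(0,3) succ=(0,1) retry=(1,0)
6 | t2 CAS | counter=4 r=(0,3) succ=(0,2) retry=(1,0)
7 | t1 LOAD | counter=4 r=(4,3) succ=(0,2) retry=(1,0)
8 | t1 CAS | counter=5 r=(4,3) succ=(1,2) retry=(1,0)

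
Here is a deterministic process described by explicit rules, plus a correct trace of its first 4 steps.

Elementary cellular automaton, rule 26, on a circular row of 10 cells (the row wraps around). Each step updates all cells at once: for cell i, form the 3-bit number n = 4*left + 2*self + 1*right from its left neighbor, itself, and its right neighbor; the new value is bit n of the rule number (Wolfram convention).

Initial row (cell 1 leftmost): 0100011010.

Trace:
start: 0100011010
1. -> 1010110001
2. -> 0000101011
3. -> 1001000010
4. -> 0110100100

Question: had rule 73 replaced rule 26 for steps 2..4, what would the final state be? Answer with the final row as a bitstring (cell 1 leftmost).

(re-executing steps 2..4 under rule 73; state before step 2: 1010110001)
2. -> 1000110101
3. -> 1010110001
4. -> 1000110101

1000110101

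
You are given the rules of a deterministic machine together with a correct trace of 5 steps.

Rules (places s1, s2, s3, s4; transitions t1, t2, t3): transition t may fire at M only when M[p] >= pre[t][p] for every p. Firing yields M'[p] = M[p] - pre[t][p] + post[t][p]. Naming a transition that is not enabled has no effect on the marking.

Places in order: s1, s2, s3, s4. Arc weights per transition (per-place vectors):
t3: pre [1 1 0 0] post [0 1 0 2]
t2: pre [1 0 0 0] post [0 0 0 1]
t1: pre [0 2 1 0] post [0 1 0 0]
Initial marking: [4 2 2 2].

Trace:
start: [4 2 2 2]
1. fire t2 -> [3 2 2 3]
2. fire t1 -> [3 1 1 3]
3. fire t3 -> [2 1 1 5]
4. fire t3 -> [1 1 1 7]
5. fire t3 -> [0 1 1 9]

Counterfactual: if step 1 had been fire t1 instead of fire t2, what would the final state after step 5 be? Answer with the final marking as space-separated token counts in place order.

(re-executing from step 1 with the substitution; state before step 1: [4 2 2 2])
1. fire t1 -> [4 1 1 2]
2. fire t1 -> [4 1 1 2]
3. fire t3 -> [3 1 1 4]
4. fire t3 -> [2 1 1 6]
5. fire t3 -> [1 1 1 8]

1 1 1 8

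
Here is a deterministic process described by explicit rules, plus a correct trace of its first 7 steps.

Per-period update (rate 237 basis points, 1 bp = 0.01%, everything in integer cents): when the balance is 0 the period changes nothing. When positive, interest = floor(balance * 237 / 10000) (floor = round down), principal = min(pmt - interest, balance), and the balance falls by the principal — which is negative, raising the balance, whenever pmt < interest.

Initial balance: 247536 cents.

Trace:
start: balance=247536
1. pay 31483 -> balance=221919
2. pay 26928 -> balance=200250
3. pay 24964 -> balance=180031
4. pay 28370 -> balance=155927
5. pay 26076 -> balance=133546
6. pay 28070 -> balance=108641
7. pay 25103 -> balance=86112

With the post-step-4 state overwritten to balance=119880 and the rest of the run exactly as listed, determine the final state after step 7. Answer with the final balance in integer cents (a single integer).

state after step 4 := balance=119880
5. pay 26076 -> balance=96645
6. pay 28070 -> balance=70865
7. pay 25103 -> balance=47441

47441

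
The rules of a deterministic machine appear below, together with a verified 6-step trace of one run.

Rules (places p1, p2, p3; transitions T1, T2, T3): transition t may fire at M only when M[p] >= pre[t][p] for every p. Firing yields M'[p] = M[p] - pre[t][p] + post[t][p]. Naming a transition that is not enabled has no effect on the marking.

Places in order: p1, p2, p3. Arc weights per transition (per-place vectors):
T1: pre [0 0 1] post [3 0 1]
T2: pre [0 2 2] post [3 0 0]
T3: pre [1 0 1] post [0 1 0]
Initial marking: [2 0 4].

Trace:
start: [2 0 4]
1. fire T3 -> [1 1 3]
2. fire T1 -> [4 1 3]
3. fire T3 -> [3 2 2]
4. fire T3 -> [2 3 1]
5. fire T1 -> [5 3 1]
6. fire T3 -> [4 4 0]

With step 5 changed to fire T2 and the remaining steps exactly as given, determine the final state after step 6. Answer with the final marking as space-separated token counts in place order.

1 4 0

(re-executing from step 5 with the substitution; state before step 5: [2 3 1])
5. fire T2 -> [2 3 1]
6. fire T3 -> [1 4 0]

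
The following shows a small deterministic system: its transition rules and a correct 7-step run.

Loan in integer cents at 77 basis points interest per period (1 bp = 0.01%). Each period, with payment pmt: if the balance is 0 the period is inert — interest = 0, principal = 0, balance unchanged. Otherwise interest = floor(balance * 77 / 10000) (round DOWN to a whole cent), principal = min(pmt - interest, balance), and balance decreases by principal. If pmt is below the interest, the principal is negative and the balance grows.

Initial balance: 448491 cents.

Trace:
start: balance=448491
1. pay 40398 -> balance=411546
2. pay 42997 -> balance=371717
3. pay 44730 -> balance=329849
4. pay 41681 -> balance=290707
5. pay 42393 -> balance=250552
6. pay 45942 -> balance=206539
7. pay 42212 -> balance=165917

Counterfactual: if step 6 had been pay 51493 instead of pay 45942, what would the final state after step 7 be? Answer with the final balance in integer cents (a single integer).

160323

(re-executing from step 6 with the substitution; state before step 6: balance=250552)
6. pay 51493 -> balance=200988
7. pay 42212 -> balance=160323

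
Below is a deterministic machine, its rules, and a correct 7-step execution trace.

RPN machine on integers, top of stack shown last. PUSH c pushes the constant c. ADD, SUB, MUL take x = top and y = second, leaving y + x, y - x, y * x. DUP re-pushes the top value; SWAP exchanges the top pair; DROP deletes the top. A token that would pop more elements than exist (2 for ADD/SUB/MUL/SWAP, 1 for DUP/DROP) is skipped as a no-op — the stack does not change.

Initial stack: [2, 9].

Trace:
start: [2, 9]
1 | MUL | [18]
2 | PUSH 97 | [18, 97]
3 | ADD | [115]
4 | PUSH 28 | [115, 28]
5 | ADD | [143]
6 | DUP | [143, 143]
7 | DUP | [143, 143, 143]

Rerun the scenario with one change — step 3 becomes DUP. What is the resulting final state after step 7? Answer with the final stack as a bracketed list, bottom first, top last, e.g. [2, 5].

[18, 97, 125, 125, 125]

(re-executing from step 3 with the substitution; state before step 3: [18, 97])
3 | DUP | [18, 97, 97]
4 | PUSH 28 | [18, 97, 97, 28]
5 | ADD | [18, 97, 125]
6 | DUP | [18, 97, 125, 125]
7 | DUP | [18, 97, 125, 125, 125]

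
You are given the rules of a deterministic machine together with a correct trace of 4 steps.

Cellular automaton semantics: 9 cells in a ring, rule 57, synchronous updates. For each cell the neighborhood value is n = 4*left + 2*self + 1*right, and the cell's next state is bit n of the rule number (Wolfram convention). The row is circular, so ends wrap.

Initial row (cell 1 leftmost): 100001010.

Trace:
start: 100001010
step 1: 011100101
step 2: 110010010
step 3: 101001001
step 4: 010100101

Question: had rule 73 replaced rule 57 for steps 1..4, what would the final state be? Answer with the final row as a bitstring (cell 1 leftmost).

001100010

(re-executing steps 1..4 under rule 73; state before step 1: 100001010)
step 1: 001100000
step 2: 101101111
step 3: 101101000
step 4: 001100010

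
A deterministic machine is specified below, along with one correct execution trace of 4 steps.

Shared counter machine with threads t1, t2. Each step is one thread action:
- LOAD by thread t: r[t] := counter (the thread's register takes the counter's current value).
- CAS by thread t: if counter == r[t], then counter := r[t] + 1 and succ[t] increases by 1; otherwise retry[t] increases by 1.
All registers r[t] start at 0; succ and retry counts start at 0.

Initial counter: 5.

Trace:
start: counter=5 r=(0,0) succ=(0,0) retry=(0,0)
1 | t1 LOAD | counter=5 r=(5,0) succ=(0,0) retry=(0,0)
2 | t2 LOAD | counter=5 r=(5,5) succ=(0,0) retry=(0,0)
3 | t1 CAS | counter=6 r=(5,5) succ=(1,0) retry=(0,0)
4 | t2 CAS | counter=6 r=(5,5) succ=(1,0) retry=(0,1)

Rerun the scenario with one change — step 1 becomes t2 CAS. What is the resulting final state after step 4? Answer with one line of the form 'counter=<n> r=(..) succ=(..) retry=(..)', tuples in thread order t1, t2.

counter=6 r=(0,5) succ=(0,1) retry=(1,1)

(re-executing from step 1 with the substitution; state before step 1: counter=5 r=(0,0) succ=(0,0) retry=(0,0))
1 | t2 CAS | counter=5 r=(0,0) succ=(0,0) retry=(0,1)
2 | t2 LOAD | counter=5 r=(0,5) succ=(0,0) retry=(0,1)
3 | t1 CAS | counter=5 r=(0,5) succ=(0,0) retry=(1,1)
4 | t2 CAS | counter=6 r=(0,5) succ=(0,1) retry=(1,1)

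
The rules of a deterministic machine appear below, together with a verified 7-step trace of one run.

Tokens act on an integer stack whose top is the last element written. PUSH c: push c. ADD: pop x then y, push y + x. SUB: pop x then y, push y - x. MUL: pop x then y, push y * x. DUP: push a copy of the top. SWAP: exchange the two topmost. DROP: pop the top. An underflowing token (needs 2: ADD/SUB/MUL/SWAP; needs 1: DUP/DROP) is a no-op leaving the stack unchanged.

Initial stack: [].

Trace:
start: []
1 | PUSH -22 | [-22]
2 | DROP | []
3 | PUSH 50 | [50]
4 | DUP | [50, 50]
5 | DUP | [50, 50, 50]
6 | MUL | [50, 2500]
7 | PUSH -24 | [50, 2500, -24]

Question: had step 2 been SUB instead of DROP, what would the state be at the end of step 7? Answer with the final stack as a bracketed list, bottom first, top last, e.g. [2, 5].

(re-executing from step 2 with the substitution; state before step 2: [-22])
2 | SUB | [-22]
3 | PUSH 50 | [-22, 50]
4 | DUP | [-22, 50, 50]
5 | DUP | [-22, 50, 50, 50]
6 | MUL | [-22, 50, 2500]
7 | PUSH -24 | [-22, 50, 2500, -24]

[-22, 50, 2500, -24]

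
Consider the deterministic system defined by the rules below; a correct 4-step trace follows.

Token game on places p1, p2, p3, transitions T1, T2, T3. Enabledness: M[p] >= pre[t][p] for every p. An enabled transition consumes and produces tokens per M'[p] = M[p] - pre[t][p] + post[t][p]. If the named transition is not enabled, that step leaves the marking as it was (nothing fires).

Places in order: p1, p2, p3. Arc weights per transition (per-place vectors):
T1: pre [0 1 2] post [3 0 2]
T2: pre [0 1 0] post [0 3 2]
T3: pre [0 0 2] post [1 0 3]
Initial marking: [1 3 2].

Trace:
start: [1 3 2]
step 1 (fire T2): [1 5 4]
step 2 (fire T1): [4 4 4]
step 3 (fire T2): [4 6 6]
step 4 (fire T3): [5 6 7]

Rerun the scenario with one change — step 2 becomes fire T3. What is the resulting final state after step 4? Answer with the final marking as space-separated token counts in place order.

(re-executing from step 2 with the substitution; state before step 2: [1 5 4])
step 2 (fire T3): [2 5 5]
step 3 (fire T2): [2 7 7]
step 4 (fire T3): [3 7 8]

3 7 8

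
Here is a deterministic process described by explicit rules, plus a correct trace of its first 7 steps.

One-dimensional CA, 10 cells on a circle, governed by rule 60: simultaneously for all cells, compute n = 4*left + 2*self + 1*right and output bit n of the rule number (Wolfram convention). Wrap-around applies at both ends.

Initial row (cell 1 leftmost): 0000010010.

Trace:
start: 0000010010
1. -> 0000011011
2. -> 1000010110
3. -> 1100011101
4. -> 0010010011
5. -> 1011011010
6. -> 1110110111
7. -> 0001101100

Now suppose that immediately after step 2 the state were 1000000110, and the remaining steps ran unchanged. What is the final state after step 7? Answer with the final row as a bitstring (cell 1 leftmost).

state after step 2 := 1000000110
3. -> 1100000101
4. -> 0010000111
5. -> 1011000100
6. -> 1110100110
7. -> 1001110101

1001110101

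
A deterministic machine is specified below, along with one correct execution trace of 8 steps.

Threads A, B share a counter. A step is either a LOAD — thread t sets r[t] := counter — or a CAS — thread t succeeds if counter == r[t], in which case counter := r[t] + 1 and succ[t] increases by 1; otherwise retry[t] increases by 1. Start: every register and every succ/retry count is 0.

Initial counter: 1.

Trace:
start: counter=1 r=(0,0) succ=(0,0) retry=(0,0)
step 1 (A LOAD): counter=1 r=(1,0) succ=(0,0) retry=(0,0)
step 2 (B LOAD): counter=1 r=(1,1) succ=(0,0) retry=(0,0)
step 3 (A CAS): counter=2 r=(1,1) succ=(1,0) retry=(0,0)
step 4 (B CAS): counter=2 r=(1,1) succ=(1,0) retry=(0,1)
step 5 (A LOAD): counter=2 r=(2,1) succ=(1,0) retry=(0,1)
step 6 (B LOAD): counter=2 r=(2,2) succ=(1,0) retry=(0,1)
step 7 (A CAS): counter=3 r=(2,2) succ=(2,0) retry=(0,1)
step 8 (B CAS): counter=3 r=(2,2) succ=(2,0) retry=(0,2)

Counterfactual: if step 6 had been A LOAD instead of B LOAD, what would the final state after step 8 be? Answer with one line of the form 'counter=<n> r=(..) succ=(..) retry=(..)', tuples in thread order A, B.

(re-executing from step 6 with the substitution; state before step 6: counter=2 r=(2,1) succ=(1,0) retry=(0,1))
step 6 (A LOAD): counter=2 r=(2,1) succ=(1,0) retry=(0,1)
step 7 (A CAS): counter=3 r=(2,1) succ=(2,0) retry=(0,1)
step 8 (B CAS): counter=3 r=(2,1) succ=(2,0) retry=(0,2)

counter=3 r=(2,1) succ=(2,0) retry=(0,2)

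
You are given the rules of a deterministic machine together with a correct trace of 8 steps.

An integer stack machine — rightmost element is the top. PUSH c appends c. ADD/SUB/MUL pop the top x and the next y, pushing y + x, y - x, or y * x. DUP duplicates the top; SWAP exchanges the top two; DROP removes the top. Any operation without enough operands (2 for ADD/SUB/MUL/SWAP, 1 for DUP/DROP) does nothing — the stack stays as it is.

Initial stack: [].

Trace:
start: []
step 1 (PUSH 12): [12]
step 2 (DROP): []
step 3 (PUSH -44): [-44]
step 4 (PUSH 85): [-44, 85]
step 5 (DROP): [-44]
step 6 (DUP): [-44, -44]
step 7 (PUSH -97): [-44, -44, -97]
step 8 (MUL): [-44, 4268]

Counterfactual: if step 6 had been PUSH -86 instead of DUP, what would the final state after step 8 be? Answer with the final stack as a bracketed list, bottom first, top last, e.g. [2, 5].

(re-executing from step 6 with the substitution; state before step 6: [-44])
step 6 (PUSH -86): [-44, -86]
step 7 (PUSH -97): [-44, -86, -97]
step 8 (MUL): [-44, 8342]

[-44, 8342]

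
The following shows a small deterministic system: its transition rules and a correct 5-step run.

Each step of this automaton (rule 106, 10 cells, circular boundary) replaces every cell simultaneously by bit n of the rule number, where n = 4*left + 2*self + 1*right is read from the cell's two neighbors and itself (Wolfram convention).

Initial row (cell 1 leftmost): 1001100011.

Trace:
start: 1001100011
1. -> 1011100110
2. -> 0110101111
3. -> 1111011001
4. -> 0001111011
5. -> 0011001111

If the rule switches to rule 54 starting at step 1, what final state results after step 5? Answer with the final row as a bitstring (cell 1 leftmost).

0011100111

(re-executing steps 1..5 under rule 54; state before step 1: 1001100011)
1. -> 0110010100
2. -> 1001111110
3. -> 1110000001
4. -> 0001000010
5. -> 0011100111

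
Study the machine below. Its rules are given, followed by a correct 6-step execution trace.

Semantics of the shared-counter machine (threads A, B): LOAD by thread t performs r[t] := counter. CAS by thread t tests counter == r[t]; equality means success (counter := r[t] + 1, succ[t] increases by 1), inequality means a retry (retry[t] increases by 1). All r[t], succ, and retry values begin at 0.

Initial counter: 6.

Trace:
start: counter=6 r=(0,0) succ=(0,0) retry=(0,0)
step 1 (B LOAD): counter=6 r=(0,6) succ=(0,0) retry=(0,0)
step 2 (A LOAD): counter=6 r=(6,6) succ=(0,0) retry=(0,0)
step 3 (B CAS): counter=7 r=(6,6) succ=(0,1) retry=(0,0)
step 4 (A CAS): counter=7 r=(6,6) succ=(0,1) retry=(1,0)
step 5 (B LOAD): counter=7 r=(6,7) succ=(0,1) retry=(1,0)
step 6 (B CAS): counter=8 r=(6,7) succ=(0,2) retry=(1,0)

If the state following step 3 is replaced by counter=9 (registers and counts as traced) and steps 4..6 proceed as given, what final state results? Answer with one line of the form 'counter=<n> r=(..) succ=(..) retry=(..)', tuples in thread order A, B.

counter=10 r=(6,9) succ=(0,2) retry=(1,0)

state after step 3 := counter=9 r=(6,6) succ=(0,1) retry=(0,0)
step 4 (A CAS): counter=9 r=(6,6) succ=(0,1) retry=(1,0)
step 5 (B LOAD): counter=9 r=(6,9) succ=(0,1) retry=(1,0)
step 6 (B CAS): counter=10 r=(6,9) succ=(0,2) retry=(1,0)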